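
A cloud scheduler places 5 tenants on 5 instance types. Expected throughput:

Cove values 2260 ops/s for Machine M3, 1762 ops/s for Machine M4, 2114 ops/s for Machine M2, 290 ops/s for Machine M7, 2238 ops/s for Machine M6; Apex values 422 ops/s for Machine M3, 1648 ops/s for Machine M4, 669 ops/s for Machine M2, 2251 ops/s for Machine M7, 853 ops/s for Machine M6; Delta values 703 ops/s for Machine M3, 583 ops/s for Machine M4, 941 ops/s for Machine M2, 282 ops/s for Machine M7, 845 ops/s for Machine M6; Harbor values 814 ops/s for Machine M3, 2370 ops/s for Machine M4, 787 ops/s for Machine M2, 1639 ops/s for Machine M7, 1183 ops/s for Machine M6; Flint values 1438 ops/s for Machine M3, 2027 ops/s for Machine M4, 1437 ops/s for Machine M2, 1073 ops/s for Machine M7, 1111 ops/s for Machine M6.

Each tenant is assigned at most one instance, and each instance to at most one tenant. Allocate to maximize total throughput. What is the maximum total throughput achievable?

Optimal: Cove→Machine M6 (2238 ops/s), Apex→Machine M7 (2251 ops/s), Delta→Machine M2 (941 ops/s), Harbor→Machine M4 (2370 ops/s), Flint→Machine M3 (1438 ops/s) — total 2238+2251+941+2370+1438 = 9238 ops/s.
Column-greedy (each instance in turn goes to its best remaining tenant) gives 9163 ops/s, worse by 75.
Checked against all permutations: 9238 ops/s is optimal.

Maximum total: 9238 ops/s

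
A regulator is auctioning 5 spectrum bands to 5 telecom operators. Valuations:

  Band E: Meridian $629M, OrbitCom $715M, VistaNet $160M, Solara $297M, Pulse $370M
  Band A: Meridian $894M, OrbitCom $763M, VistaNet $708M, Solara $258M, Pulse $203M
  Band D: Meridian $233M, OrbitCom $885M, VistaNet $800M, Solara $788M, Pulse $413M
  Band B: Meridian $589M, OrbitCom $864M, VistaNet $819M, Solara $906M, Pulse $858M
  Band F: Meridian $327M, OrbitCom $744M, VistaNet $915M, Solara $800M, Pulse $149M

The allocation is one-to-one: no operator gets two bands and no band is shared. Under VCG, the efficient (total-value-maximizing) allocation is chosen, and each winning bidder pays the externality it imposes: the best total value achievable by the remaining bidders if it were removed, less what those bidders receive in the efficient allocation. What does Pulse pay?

Efficient allocation: Meridian→Band A ($894M), OrbitCom→Band E ($715M), VistaNet→Band F ($915M), Solara→Band D ($788M), Pulse→Band B ($858M); total welfare W = $4170M.
Pulse receives Band B at value $858M, so the others get W − 858 = $3312M.
Without Pulse: best allocation of the remaining 4 bidders over all 5 bands is Meridian→Band A ($894M), OrbitCom→Band D ($885M), VistaNet→Band F ($915M), Solara→Band B ($906M), total $3600M.
VCG payment = (others' best without Pulse) − (others' welfare with Pulse) = 3600 − 3312 = $288M.

Pulse pays $288M.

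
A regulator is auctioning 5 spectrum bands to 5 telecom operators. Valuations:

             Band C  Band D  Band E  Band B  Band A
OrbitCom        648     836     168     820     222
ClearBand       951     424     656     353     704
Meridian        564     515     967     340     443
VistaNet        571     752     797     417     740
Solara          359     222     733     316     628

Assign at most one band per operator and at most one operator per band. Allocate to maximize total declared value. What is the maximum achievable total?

Optimal: OrbitCom→Band B ($820M), ClearBand→Band C ($951M), Meridian→Band E ($967M), VistaNet→Band D ($752M), Solara→Band A ($628M) — total 820+951+967+752+628 = $4118M.
Row-greedy (each operator in turn takes its best remaining band) gives $3810M, worse by 308.
Swapping Meridian↔VistaNet (Meridian→Band D $515M, VistaNet→Band E $797M) loses 407.
Every other assignment is strictly worse.

Maximum total: $4118M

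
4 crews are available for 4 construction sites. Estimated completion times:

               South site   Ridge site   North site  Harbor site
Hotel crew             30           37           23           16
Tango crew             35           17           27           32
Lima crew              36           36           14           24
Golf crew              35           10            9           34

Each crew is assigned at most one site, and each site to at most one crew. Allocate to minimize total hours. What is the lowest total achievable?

Minimum total: 75 hours

Optimal: Hotel crew→Harbor site (16 hours), Tango crew→South site (35 hours), Lima crew→North site (14 hours), Golf crew→Ridge site (10 hours) — total 16+35+14+10 = 75 hours.
Column-greedy (each site in turn goes to its cheapest remaining crew) gives 86 hours, worse by 11.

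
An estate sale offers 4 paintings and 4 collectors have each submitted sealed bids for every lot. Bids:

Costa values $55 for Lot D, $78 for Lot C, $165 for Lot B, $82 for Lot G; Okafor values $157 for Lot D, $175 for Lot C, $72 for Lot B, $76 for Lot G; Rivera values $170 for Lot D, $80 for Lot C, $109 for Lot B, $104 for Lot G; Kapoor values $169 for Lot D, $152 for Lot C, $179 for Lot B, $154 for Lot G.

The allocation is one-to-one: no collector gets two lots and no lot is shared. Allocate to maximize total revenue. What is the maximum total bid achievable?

Maximum total: $664

Optimal: Costa→Lot B ($165), Okafor→Lot C ($175), Rivera→Lot D ($170), Kapoor→Lot G ($154) — total 165+175+170+154 = $664.
Max-entry greedy (repeatedly take the single best remaining cell) gives $606, worse by 58.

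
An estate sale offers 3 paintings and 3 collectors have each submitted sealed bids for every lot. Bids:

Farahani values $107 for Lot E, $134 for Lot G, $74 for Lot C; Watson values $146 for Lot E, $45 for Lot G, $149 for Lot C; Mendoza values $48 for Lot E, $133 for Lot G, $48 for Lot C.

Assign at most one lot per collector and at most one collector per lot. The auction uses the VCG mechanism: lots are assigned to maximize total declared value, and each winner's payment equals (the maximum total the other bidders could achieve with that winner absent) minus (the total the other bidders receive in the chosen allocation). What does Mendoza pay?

Efficient allocation: Farahani→Lot E ($107), Watson→Lot C ($149), Mendoza→Lot G ($133); total welfare W = $389.
Mendoza receives Lot G at value $133, so the others get W − 133 = $256.
Without Mendoza: best allocation of the remaining 2 bidders over all 3 lots is Farahani→Lot G ($134), Watson→Lot C ($149), total $283.
VCG payment = (others' best without Mendoza) − (others' welfare with Mendoza) = 283 − 256 = $27.

Mendoza pays $27.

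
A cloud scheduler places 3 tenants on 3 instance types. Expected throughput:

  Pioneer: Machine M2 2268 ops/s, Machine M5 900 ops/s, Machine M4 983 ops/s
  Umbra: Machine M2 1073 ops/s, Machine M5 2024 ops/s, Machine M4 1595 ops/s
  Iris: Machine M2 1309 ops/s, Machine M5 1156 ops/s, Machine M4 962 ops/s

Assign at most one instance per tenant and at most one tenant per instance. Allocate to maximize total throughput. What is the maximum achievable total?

Max total: 5254 ops/s

Optimal: Pioneer→Machine M2 (2268 ops/s), Umbra→Machine M5 (2024 ops/s), Iris→Machine M4 (962 ops/s) — total 2268+2024+962 = 5254 ops/s.
Every other assignment is strictly worse.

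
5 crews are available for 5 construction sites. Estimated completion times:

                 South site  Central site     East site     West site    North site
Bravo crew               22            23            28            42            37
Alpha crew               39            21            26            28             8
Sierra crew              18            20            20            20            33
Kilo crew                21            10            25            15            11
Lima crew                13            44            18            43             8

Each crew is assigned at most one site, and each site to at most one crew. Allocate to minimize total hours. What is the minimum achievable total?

Optimal: Bravo crew→South site (22 hours), Alpha crew→North site (8 hours), Sierra crew→West site (20 hours), Kilo crew→Central site (10 hours), Lima crew→East site (18 hours) — total 22+8+20+10+18 = 78 hours.
Min-entry greedy (repeatedly take the single cheapest remaining cell) gives 93 hours, worse by 15.

Minimum total: 78 hours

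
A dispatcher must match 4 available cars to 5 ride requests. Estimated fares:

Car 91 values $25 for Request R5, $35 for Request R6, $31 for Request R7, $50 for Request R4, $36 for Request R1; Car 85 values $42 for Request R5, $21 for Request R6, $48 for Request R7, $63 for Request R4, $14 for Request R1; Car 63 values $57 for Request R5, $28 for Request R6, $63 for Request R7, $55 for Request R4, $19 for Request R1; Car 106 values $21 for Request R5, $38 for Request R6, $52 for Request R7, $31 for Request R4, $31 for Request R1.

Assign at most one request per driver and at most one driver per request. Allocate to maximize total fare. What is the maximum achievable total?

Treat this as an assignment problem: match each driver to one request.
Optimal: Car 91→Request R1 ($36), Car 85→Request R4 ($63), Car 63→Request R5 ($57), Car 106→Request R7 ($52) — total 36+63+57+52 = $208.
Column-greedy (each request in turn goes to its best remaining driver) gives $193, worse by 15.
Next-best assignment: Car 91→Request R6, Car 85→Request R4, Car 63→Request R5, Car 106→Request R7 = $207.
No other one-to-one assignment exceeds $208.

Maximum total: $208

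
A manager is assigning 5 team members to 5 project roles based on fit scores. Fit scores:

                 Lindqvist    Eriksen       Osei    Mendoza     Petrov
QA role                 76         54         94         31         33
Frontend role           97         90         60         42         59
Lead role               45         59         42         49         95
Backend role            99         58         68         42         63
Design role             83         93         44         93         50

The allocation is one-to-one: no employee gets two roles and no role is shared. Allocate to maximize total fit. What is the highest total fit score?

Optimal: Lindqvist→Backend role (99 pts), Eriksen→Frontend role (90 pts), Osei→QA role (94 pts), Mendoza→Design role (93 pts), Petrov→Lead role (95 pts) — total 99+90+94+93+95 = 471 pts.
Swapping Lindqvist↔Petrov (Lindqvist→Lead role 45 pts, Petrov→Backend role 63 pts) loses 86.
No other one-to-one assignment exceeds 471 pts.

Max total: 471 pts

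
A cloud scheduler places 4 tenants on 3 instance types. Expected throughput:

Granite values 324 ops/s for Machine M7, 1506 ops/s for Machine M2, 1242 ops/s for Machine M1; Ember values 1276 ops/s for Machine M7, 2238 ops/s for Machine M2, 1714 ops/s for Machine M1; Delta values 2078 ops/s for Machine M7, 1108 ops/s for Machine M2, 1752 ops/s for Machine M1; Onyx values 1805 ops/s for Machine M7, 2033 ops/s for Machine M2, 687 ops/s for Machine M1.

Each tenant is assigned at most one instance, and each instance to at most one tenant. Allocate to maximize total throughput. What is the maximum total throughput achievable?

Optimal: Delta→Machine M7 (2078 ops/s), Onyx→Machine M2 (2033 ops/s), Ember→Machine M1 (1714 ops/s) — total 2078+2033+1714 = 5825 ops/s.
Max-entry greedy (repeatedly take the single best remaining cell) gives 5558 ops/s, worse by 267.
Swapping Ember↔Onyx (Ember→Machine M2 2238 ops/s, Onyx→Machine M1 687 ops/s) loses 822.
Every other assignment is strictly worse.

Maximum total: 5825 ops/s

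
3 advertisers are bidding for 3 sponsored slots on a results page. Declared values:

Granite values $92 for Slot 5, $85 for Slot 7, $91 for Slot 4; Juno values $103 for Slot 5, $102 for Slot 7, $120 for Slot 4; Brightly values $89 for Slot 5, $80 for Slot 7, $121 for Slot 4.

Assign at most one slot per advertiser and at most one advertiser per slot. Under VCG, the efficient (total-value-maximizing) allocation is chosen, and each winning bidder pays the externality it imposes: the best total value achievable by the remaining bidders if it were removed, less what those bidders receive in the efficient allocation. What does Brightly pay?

Brightly pays $18.

Efficient allocation: Granite→Slot 5 ($92), Juno→Slot 7 ($102), Brightly→Slot 4 ($121); total welfare W = $315.
Brightly receives Slot 4 at value $121, so the others get W − 121 = $194.
Without Brightly: best allocation of the remaining 2 bidders over all 3 slots is Granite→Slot 5 ($92), Juno→Slot 4 ($120), total $212.
VCG payment = (others' best without Brightly) − (others' welfare with Brightly) = 212 − 194 = $18.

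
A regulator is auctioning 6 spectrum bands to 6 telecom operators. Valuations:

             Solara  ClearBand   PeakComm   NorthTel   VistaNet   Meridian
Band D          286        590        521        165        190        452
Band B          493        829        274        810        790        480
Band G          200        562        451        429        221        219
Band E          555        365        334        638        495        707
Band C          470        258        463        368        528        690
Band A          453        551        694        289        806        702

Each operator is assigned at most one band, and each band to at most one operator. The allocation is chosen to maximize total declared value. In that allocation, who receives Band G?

Optimal: Solara→Band E ($555M), ClearBand→Band G ($562M), PeakComm→Band D ($521M), NorthTel→Band B ($810M), VistaNet→Band A ($806M), Meridian→Band C ($690M) — total 555+562+521+810+806+690 = $3944M.
Max-entry greedy (repeatedly take the single best remaining cell) gives $3762M, worse by 182.
No other one-to-one assignment exceeds $3944M.
ClearBand's own top band is Band B ($829M), but forcing ClearBand→Band B and reassigning the rest optimally gives only $3830M — worse by 114.

ClearBand receives Band G.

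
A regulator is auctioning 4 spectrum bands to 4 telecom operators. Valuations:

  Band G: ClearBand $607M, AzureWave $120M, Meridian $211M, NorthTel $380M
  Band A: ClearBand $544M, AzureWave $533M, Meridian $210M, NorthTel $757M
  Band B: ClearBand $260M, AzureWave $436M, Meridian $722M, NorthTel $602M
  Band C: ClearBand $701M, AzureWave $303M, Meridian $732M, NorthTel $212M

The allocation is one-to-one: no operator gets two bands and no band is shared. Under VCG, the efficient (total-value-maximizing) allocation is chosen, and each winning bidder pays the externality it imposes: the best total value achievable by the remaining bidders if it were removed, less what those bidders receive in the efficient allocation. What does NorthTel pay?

NorthTel pays $181M.

Efficient allocation: ClearBand→Band G ($607M), AzureWave→Band B ($436M), Meridian→Band C ($732M), NorthTel→Band A ($757M); total welfare W = $2532M.
NorthTel receives Band A at value $757M, so the others get W − 757 = $1775M.
Without NorthTel: best allocation of the remaining 3 bidders over all 4 bands is ClearBand→Band C ($701M), AzureWave→Band A ($533M), Meridian→Band B ($722M), total $1956M.
VCG payment = (others' best without NorthTel) − (others' welfare with NorthTel) = 1956 − 1775 = $181M.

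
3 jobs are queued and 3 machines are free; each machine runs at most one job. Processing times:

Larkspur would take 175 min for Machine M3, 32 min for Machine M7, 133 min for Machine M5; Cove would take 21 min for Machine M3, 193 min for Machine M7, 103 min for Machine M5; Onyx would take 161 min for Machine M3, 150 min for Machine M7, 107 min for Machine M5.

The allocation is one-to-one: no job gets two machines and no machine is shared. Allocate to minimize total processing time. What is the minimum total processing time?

Minimum total: 160 min

Optimal: Larkspur→Machine M7 (32 min), Cove→Machine M3 (21 min), Onyx→Machine M5 (107 min) — total 32+21+107 = 160 min.
Every other assignment is strictly worse.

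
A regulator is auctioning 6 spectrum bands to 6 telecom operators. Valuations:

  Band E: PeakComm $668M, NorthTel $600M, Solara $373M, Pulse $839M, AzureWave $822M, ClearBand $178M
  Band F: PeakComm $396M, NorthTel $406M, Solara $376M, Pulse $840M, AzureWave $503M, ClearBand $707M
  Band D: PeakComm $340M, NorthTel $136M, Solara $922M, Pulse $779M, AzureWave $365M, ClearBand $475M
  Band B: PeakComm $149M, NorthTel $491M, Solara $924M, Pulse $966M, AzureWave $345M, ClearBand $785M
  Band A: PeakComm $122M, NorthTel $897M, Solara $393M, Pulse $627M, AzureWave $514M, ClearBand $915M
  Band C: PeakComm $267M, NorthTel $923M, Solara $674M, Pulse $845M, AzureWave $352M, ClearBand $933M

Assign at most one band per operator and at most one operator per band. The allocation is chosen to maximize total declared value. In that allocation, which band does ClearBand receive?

This is a one-to-one assignment (maximum-weight bipartite matching).
Optimal: PeakComm→Band F ($396M), NorthTel→Band C ($923M), Solara→Band D ($922M), Pulse→Band B ($966M), AzureWave→Band E ($822M), ClearBand→Band A ($915M) — total 396+923+922+966+822+915 = $4944M.
Column-greedy (each band in turn goes to its best remaining operator) gives $3740M, worse by 1204.
Swapping NorthTel↔ClearBand (NorthTel→Band A $897M, ClearBand→Band C $933M) loses 8.
ClearBand's own top band is Band C ($933M), but forcing ClearBand→Band C and reassigning the rest optimally gives only $4936M — worse by 8.

ClearBand receives Band A.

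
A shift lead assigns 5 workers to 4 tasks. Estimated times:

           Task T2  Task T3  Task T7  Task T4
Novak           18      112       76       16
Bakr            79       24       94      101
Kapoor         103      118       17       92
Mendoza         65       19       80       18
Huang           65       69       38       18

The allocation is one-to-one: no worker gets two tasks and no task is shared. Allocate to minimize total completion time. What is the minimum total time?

This is the linear assignment problem.
Optimal: Novak→Task T2 (18 min), Mendoza→Task T3 (19 min), Kapoor→Task T7 (17 min), Huang→Task T4 (18 min) — total 18+19+17+18 = 72 min.
Row-greedy (each worker in turn takes its cheapest remaining task) gives 122 min, worse by 50.
Next-best assignment: Novak→Task T2, Bakr→Task T3, Kapoor→Task T7, Mendoza→Task T4 = 77 min.
Swapping Mendoza↔Novak (Mendoza→Task T2 65 min, Novak→Task T3 112 min) adds 140.

Min total: 72 min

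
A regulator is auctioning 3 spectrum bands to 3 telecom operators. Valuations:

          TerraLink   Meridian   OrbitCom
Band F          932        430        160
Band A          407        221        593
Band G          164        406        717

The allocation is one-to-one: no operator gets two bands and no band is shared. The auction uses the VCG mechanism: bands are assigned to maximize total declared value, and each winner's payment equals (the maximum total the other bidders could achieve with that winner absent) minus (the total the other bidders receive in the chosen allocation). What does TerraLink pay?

Efficient allocation: TerraLink→Band F ($932M), Meridian→Band G ($406M), OrbitCom→Band A ($593M); total welfare W = $1931M.
TerraLink receives Band F at value $932M, so the others get W − 932 = $999M.
Without TerraLink: best allocation of the remaining 2 bidders over all 3 bands is Meridian→Band F ($430M), OrbitCom→Band G ($717M), total $1147M.
VCG payment = (others' best without TerraLink) − (others' welfare with TerraLink) = 1147 − 999 = $148M.

TerraLink pays $148M.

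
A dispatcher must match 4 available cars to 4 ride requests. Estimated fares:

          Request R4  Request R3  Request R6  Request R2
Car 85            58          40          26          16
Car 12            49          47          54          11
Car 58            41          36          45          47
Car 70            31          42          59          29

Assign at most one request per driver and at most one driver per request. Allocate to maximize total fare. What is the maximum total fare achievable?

Optimal: Car 85→Request R4 ($58), Car 12→Request R3 ($47), Car 58→Request R2 ($47), Car 70→Request R6 ($59) — total 58+47+47+59 = $211.
Row-greedy (each driver in turn takes its best remaining request) gives $201, worse by 10.
Checked against all permutations: $211 is optimal.

Maximum total: $211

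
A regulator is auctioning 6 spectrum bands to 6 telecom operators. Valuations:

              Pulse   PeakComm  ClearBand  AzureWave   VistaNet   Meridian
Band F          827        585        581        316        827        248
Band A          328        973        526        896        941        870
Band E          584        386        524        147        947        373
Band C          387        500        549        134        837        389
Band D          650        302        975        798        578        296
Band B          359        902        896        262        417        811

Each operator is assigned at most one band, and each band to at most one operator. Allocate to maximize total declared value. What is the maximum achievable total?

Optimal: Pulse→Band F ($827M), PeakComm→Band C ($500M), ClearBand→Band D ($975M), AzureWave→Band A ($896M), VistaNet→Band E ($947M), Meridian→Band B ($811M) — total 827+500+975+896+947+811 = $4956M.
Column-greedy (each band in turn goes to its best remaining operator) gives $4905M, worse by 51.
Next-best assignment: Pulse→Band F, PeakComm→Band B, ClearBand→Band D, AzureWave→Band A, VistaNet→Band E, Meridian→Band C = $4936M.
Swapping AzureWave↔VistaNet (AzureWave→Band E $147M, VistaNet→Band A $941M) loses 755.

Max total: $4956M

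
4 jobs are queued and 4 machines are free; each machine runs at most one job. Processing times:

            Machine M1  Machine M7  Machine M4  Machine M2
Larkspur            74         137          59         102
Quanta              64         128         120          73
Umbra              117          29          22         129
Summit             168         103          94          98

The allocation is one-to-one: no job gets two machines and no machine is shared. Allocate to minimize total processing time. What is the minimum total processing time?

This is a one-to-one assignment (minimum-cost bipartite matching).
Optimal: Larkspur→Machine M4 (59 min), Quanta→Machine M1 (64 min), Umbra→Machine M7 (29 min), Summit→Machine M2 (98 min) — total 59+64+29+98 = 250 min.
Min-entry greedy (repeatedly take the single cheapest remaining cell) gives 321 min, worse by 71.
Next-best assignment: Larkspur→Machine M1, Quanta→Machine M2, Umbra→Machine M7, Summit→Machine M4 = 270 min.
Swapping Summit↔Larkspur (Summit→Machine M4 94 min, Larkspur→Machine M2 102 min) adds 39.

Min total: 250 min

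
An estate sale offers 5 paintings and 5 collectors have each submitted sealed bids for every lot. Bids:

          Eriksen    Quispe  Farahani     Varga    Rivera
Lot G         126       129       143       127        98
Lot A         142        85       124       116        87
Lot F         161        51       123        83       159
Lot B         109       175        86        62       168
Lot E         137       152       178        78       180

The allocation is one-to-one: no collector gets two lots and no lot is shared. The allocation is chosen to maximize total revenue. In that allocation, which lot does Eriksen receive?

This is the linear assignment problem.
Optimal: Eriksen→Lot A ($142), Quispe→Lot B ($175), Farahani→Lot E ($178), Varga→Lot G ($127), Rivera→Lot F ($159) — total 142+175+178+127+159 = $781.
Next-best assignment: Eriksen→Lot F, Quispe→Lot B, Farahani→Lot G, Varga→Lot A, Rivera→Lot E = $775.
Eriksen's own top lot is Lot F ($161), but forcing Eriksen→Lot F and reassigning the rest optimally gives only $775 — worse by 6.

Eriksen receives Lot A.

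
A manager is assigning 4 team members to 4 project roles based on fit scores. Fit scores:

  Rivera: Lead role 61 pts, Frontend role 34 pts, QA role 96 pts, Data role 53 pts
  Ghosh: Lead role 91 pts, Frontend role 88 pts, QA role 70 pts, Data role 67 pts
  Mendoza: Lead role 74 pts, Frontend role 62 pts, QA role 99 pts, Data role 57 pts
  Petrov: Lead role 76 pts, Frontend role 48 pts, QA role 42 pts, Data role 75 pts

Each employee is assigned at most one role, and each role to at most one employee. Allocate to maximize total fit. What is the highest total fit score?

Maximum total: 333 pts

This is the linear assignment problem.
Optimal: Rivera→QA role (96 pts), Ghosh→Frontend role (88 pts), Mendoza→Lead role (74 pts), Petrov→Data role (75 pts) — total 96+88+74+75 = 333 pts.
Row-greedy (each employee in turn takes its best remaining role) gives 324 pts, worse by 9.
Next-best assignment: Rivera→QA role, Ghosh→Lead role, Mendoza→Frontend role, Petrov→Data role = 324 pts.
Checked against all permutations: 333 pts is optimal.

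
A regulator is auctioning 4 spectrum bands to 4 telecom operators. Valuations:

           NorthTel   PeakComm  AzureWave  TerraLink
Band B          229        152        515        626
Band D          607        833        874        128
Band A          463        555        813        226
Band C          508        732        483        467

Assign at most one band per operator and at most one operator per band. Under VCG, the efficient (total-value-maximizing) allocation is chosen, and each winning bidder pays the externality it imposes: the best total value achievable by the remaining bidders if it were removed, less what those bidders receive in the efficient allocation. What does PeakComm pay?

PeakComm pays $99M.

Efficient allocation: NorthTel→Band C ($508M), PeakComm→Band D ($833M), AzureWave→Band A ($813M), TerraLink→Band B ($626M); total welfare W = $2780M.
PeakComm receives Band D at value $833M, so the others get W − 833 = $1947M.
Without PeakComm: best allocation of the remaining 3 bidders over all 4 bands is NorthTel→Band D ($607M), AzureWave→Band A ($813M), TerraLink→Band B ($626M), total $2046M.
VCG payment = (others' best without PeakComm) − (others' welfare with PeakComm) = 2046 − 1947 = $99M.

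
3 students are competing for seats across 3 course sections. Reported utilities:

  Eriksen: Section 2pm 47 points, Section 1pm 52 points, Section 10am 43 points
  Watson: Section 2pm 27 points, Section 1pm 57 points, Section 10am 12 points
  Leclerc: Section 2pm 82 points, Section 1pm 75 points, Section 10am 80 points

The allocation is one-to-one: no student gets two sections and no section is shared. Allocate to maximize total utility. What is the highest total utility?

This is a one-to-one assignment (maximum-weight bipartite matching).
Optimal: Eriksen→Section 2pm (47 points), Watson→Section 1pm (57 points), Leclerc→Section 10am (80 points) — total 47+57+80 = 184 points.
Swapping Eriksen↔Watson (Eriksen→Section 1pm 52 points, Watson→Section 2pm 27 points) loses 25.

Maximum total: 184 points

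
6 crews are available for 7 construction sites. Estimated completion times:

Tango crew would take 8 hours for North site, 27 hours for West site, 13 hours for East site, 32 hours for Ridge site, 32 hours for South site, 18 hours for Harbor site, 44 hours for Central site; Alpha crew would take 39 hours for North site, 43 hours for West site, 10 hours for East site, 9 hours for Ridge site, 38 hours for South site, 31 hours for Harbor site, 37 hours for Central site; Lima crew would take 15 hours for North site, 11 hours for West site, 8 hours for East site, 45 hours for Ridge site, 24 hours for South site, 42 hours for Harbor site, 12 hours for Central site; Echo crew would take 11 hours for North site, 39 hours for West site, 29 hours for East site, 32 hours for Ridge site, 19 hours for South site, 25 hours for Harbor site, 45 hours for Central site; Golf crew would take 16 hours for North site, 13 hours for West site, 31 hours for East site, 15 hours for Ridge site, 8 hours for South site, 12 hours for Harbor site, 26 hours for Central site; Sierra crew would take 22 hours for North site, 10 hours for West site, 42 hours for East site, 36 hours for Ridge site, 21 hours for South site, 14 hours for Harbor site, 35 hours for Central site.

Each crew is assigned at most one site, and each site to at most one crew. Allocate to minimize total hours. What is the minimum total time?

Optimal: Tango crew→East site (13 hours), Alpha crew→Ridge site (9 hours), Lima crew→Central site (12 hours), Echo crew→North site (11 hours), Golf crew→South site (8 hours), Sierra crew→West site (10 hours) — total 13+9+12+11+8+10 = 63 hours.
Next-best assignment: Tango crew→Harbor site, Alpha crew→Ridge site, Lima crew→East site, Echo crew→North site, Golf crew→South site, Sierra crew→West site = 64 hours.
Swapping Sierra crew↔Alpha crew (Sierra crew→Ridge site 36 hours, Alpha crew→West site 43 hours) adds 60.
Every other assignment is strictly worse.

Minimum total: 63 hours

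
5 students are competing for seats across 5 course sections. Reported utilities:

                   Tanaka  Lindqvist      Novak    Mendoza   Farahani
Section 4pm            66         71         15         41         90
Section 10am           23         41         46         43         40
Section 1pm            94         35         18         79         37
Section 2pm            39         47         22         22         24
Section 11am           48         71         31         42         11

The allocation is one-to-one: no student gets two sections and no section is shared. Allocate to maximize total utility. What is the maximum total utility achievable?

Treat this as an assignment problem: match each student to one section.
Optimal: Tanaka→Section 2pm (39 points), Lindqvist→Section 11am (71 points), Novak→Section 10am (46 points), Mendoza→Section 1pm (79 points), Farahani→Section 4pm (90 points) — total 39+71+46+79+90 = 325 points.
Max-entry greedy (repeatedly take the single best remaining cell) gives 323 points, worse by 2.
Next-best assignment: Tanaka→Section 1pm, Lindqvist→Section 11am, Novak→Section 10am, Mendoza→Section 2pm, Farahani→Section 4pm = 323 points.

Maximum total: 325 points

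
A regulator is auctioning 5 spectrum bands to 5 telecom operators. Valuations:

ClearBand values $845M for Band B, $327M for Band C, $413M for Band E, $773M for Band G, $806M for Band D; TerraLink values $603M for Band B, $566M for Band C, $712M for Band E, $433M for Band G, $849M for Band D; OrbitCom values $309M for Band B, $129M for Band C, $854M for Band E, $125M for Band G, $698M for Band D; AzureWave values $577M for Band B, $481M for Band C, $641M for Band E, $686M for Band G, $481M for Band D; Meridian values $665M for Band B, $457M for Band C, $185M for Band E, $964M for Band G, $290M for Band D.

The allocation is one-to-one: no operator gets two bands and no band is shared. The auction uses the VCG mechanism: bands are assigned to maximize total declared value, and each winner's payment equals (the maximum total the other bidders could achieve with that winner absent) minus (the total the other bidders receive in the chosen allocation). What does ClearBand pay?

Efficient allocation: ClearBand→Band B ($845M), TerraLink→Band D ($849M), OrbitCom→Band E ($854M), AzureWave→Band C ($481M), Meridian→Band G ($964M); total welfare W = $3993M.
ClearBand receives Band B at value $845M, so the others get W − 845 = $3148M.
Without ClearBand: best allocation of the remaining 4 bidders over all 5 bands is TerraLink→Band D ($849M), OrbitCom→Band E ($854M), AzureWave→Band B ($577M), Meridian→Band G ($964M), total $3244M.
VCG payment = (others' best without ClearBand) − (others' welfare with ClearBand) = 3244 − 3148 = $96M.

ClearBand pays $96M.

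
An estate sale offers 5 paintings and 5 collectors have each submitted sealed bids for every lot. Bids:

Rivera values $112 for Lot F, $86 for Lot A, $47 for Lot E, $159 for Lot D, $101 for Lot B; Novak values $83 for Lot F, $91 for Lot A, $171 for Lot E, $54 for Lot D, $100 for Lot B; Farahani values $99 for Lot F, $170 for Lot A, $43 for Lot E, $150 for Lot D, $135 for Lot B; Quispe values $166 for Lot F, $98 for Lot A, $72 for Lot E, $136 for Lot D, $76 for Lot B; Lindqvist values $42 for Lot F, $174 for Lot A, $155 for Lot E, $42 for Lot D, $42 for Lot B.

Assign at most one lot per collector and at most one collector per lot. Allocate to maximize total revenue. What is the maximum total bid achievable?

This is a one-to-one assignment (maximum-weight bipartite matching).
Optimal: Rivera→Lot D ($159), Novak→Lot E ($171), Farahani→Lot B ($135), Quispe→Lot F ($166), Lindqvist→Lot A ($174) — total 159+171+135+166+174 = $805.
Row-greedy (each collector in turn takes its best remaining lot) gives $708, worse by 97.
Next-best assignment: Rivera→Lot B, Novak→Lot E, Farahani→Lot D, Quispe→Lot F, Lindqvist→Lot A = $762.
Every other assignment is strictly worse.

Max total: $805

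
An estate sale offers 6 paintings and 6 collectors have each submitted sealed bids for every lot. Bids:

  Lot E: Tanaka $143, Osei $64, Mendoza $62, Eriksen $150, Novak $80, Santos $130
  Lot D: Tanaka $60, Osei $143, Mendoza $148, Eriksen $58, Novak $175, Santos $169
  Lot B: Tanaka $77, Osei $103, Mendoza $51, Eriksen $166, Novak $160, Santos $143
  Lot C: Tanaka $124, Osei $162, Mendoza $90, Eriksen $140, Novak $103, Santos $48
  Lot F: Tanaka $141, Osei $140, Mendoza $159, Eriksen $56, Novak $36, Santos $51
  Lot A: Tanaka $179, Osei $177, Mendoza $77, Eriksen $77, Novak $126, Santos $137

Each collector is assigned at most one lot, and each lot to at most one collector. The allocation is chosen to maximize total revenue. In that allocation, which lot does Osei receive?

This is the linear assignment problem.
Optimal: Tanaka→Lot A ($179), Osei→Lot C ($162), Mendoza→Lot F ($159), Eriksen→Lot E ($150), Novak→Lot B ($160), Santos→Lot D ($169) — total 179+162+159+150+160+169 = $979.
Column-greedy (each lot in turn goes to its best remaining collector) gives $968, worse by 11.
Osei's own top lot is Lot A ($177), but forcing Osei→Lot A and reassigning the rest optimally gives only $948 — worse by 31.

Osei receives Lot C.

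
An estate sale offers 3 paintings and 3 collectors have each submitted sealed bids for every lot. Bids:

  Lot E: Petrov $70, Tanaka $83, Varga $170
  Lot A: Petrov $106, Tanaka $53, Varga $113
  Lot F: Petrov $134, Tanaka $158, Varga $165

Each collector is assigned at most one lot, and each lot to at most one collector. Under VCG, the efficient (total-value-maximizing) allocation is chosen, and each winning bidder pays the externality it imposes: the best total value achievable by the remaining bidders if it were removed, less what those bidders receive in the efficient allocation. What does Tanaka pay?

Tanaka pays $28.

Efficient allocation: Petrov→Lot A ($106), Tanaka→Lot F ($158), Varga→Lot E ($170); total welfare W = $434.
Tanaka receives Lot F at value $158, so the others get W − 158 = $276.
Without Tanaka: best allocation of the remaining 2 bidders over all 3 lots is Petrov→Lot F ($134), Varga→Lot E ($170), total $304.
VCG payment = (others' best without Tanaka) − (others' welfare with Tanaka) = 304 − 276 = $28.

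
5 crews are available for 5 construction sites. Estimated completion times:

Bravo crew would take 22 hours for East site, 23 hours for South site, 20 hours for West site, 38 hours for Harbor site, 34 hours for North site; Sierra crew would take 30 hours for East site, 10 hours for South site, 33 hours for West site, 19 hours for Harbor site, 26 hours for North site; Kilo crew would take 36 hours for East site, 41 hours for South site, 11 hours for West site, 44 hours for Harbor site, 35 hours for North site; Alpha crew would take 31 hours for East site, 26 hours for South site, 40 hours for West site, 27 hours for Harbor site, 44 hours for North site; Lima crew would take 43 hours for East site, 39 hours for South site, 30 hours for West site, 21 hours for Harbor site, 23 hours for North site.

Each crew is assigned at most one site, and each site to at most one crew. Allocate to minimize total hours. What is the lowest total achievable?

Optimal: Bravo crew→East site (22 hours), Sierra crew→South site (10 hours), Kilo crew→West site (11 hours), Alpha crew→Harbor site (27 hours), Lima crew→North site (23 hours) — total 22+10+11+27+23 = 93 hours.
Min-entry greedy (repeatedly take the single cheapest remaining cell) gives 108 hours, worse by 15.
Next-best assignment: Bravo crew→East site, Sierra crew→Harbor site, Kilo crew→West site, Alpha crew→South site, Lima crew→North site = 101 hours.

Min total: 93 hours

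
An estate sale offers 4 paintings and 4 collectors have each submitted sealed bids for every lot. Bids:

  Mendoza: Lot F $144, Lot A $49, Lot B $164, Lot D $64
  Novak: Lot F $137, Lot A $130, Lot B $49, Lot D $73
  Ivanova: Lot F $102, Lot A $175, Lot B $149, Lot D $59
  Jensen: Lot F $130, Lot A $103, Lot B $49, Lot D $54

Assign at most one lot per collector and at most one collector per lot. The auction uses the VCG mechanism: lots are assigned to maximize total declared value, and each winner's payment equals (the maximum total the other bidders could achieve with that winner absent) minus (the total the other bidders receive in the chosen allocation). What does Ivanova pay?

Ivanova pays $57.

Efficient allocation: Mendoza→Lot B ($164), Novak→Lot D ($73), Ivanova→Lot A ($175), Jensen→Lot F ($130); total welfare W = $542.
Ivanova receives Lot A at value $175, so the others get W − 175 = $367.
Without Ivanova: best allocation of the remaining 3 bidders over all 4 lots is Mendoza→Lot B ($164), Novak→Lot A ($130), Jensen→Lot F ($130), total $424.
VCG payment = (others' best without Ivanova) − (others' welfare with Ivanova) = 424 − 367 = $57.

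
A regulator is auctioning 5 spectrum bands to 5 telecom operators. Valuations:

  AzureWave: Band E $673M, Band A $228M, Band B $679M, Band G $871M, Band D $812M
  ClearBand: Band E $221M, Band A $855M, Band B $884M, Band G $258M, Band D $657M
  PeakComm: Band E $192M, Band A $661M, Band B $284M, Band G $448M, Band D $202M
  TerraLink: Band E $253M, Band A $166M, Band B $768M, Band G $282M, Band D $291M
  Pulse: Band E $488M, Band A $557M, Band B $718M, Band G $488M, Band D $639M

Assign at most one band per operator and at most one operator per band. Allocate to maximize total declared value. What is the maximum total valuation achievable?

Optimal: AzureWave→Band G ($871M), ClearBand→Band D ($657M), PeakComm→Band A ($661M), TerraLink→Band B ($768M), Pulse→Band E ($488M) — total 871+657+661+768+488 = $3445M.
Next-best assignment: AzureWave→Band E, ClearBand→Band A, PeakComm→Band G, TerraLink→Band B, Pulse→Band D = $3383M.
Swapping Pulse↔TerraLink (Pulse→Band B $718M, TerraLink→Band E $253M) loses 285.

Max total: $3445M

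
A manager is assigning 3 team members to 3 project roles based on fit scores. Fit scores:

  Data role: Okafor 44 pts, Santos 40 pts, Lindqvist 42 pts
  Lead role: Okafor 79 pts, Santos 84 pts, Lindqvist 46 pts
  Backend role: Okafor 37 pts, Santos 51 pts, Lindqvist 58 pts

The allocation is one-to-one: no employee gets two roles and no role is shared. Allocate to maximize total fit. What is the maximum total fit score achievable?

Maximum total: 186 pts

Optimal: Okafor→Data role (44 pts), Santos→Lead role (84 pts), Lindqvist→Backend role (58 pts) — total 44+84+58 = 186 pts.
Row-greedy (each employee in turn takes its best remaining role) gives 172 pts, worse by 14.
Checked against all permutations: 186 pts is optimal.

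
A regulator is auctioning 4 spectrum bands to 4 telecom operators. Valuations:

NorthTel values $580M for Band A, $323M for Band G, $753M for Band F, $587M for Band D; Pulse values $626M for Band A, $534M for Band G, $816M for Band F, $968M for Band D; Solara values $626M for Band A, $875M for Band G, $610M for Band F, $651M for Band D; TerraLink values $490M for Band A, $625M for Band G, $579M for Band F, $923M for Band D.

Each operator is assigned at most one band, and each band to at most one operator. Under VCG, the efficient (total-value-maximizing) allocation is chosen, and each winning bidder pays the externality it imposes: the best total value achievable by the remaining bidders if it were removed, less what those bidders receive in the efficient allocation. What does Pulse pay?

Pulse pays $173M.

Efficient allocation: NorthTel→Band A ($580M), Pulse→Band F ($816M), Solara→Band G ($875M), TerraLink→Band D ($923M); total welfare W = $3194M.
Pulse receives Band F at value $816M, so the others get W − 816 = $2378M.
Without Pulse: best allocation of the remaining 3 bidders over all 4 bands is NorthTel→Band F ($753M), Solara→Band G ($875M), TerraLink→Band D ($923M), total $2551M.
VCG payment = (others' best without Pulse) − (others' welfare with Pulse) = 2551 − 2378 = $173M.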